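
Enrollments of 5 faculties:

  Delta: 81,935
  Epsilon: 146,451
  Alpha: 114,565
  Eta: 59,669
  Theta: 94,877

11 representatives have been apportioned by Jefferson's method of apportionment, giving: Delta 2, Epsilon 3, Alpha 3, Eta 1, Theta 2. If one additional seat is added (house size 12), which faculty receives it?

Priority for the next seat is population ÷ (current seats + 1).
Priorities: Delta 27311.667, Epsilon 36612.750, Alpha 28641.250, Eta 29834.500, Theta 31625.667.
Highest priority: Epsilon.

Epsilon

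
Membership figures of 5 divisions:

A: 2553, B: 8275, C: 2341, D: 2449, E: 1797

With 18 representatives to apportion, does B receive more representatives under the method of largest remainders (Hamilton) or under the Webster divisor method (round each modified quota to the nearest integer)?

Hamilton: A 3, B 9, C 2, D 2, E 2.
Webster: A 3, B 8, C 2, D 3, E 2.
B gets 9 under Hamilton and 8 under Webster.

Hamilton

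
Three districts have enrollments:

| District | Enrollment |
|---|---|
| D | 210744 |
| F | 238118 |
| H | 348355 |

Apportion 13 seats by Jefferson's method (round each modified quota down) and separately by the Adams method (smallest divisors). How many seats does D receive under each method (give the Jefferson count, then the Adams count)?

3 and 4

Jefferson: D 3, F 4, H 6.
Adams: D 4, F 4, H 5.
D gets 3 under Jefferson and 4 under Adams.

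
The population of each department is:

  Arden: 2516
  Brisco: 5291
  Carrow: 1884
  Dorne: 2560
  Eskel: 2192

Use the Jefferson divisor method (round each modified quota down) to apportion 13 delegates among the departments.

Arden=2; Brisco=5; Carrow=2; Dorne=2; Eskel=2

Standard divisor 14443/13 ≈ 1111; standard quotas: Arden 2.265, Brisco 4.762, Carrow 1.696, Dorne 2.304, Eskel 1.973.
Rounding down gives 2, 4, 1, 2, 1 = 10 seats, so the divisor must be adjusted.
With modified divisor 900: modified quotas Arden 2.796, Brisco 5.879, Carrow 2.093, Dorne 2.844, Eskel 2.436.
Rounding down: Arden 2, Brisco 5, Carrow 2, Dorne 2, Eskel 2 (total 13).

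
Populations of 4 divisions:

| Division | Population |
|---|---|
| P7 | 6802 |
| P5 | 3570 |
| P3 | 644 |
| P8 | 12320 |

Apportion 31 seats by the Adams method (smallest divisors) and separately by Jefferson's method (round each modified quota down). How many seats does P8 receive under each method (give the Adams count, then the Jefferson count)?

16 and 17

Adams: P7 9, P5 5, P3 1, P8 16.
Jefferson: P7 9, P5 5, P3 0, P8 17.
P8 gets 16 under Adams and 17 under Jefferson.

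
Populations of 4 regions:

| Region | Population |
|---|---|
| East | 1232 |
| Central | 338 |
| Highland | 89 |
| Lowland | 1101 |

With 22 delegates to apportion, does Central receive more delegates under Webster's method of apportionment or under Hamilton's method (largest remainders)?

Webster: East 10, Central 3, Highland 1, Lowland 8.
Hamilton: East 10, Central 2, Highland 1, Lowland 9.
Central gets 3 under Webster and 2 under Hamilton.

Webster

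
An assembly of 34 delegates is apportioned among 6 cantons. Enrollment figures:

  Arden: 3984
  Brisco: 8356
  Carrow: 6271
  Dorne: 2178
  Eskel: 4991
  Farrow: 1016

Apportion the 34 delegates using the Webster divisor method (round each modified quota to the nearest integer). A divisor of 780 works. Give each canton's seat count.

With modified divisor 780: modified quotas Arden 5.108, Brisco 10.713, Carrow 8.040, Dorne 2.792, Eskel 6.399, Farrow 1.303.
Rounding to the nearest integer: Arden 5, Brisco 11, Carrow 8, Dorne 3, Eskel 6, Farrow 1 (total 34).

Arden 5, Brisco 11, Carrow 8, Dorne 3, Eskel 6, Farrow 1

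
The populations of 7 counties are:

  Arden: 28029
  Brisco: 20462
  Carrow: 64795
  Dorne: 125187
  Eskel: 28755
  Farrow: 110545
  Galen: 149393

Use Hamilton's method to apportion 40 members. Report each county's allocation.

Total 527166; standard divisor 527166/40 ≈ 13179.15.
Standard quotas: Arden 2.1268, Brisco 1.5526, Carrow 4.9165, Dorne 9.4989, Eskel 2.1819, Farrow 8.3879, Galen 11.3356.
Lower quotas: Arden 2, Brisco 1, Carrow 4, Dorne 9, Eskel 2, Farrow 8, Galen 11 (sum 37, leaving 3 seats).
Remainders in descending order: Carrow 0.9165, Brisco 0.5526, Dorne 0.4989, Farrow 0.3879, Galen 0.3356, Eskel 0.1819, Arden 0.1268.
Largest remainders: Carrow, Brisco, Dorne receive the extra seats.

Arden=2, Brisco=2, Carrow=5, Dorne=10, Eskel=2, Farrow=8, Galen=11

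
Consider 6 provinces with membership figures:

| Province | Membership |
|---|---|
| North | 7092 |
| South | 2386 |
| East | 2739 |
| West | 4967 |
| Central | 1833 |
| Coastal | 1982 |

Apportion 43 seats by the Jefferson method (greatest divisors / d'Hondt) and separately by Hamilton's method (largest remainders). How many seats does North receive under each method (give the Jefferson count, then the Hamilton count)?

Jefferson: North 15, South 5, East 5, West 10, Central 4, Coastal 4.
Hamilton: North 14, South 5, East 6, West 10, Central 4, Coastal 4.
North gets 15 under Jefferson and 14 under Hamilton.

15 and 14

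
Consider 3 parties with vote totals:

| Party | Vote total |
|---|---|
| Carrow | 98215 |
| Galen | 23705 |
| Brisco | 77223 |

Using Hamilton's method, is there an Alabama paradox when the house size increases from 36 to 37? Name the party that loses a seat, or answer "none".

At 36 seats: Carrow 18, Galen 4, Brisco 14.
At 37 seats: Carrow 18, Galen 5, Brisco 14.
No party's allocation decreased.

none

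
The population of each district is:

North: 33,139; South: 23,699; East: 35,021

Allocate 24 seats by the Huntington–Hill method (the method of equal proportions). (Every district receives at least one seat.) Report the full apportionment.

With divisor 3799: modified quotas North 8.723, South 6.238, East 9.218.
Geometric-mean thresholds: North √(8·9)=8.485, South √(6·7)=6.481, East √(9·10)=9.487.
Each quota rounded against its threshold gives North 9, South 6, East 9 (total 24).

North 9, South 6, East 9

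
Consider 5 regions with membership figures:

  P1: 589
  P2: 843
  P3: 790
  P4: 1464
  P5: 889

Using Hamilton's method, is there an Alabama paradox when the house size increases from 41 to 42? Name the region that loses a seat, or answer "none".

none

At 41 seats: P1 5, P2 8, P3 7, P4 13, P5 8.
At 42 seats: P1 5, P2 8, P3 7, P4 14, P5 8.
No region's allocation decreased.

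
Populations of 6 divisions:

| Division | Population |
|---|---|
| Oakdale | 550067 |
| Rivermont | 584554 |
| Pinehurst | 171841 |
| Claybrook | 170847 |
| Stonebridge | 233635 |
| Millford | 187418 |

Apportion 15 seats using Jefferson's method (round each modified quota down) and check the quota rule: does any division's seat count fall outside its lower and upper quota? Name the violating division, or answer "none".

none

Standard quotas: Oakdale 4.346, Rivermont 4.619, Pinehurst 1.358, Claybrook 1.350, Stonebridge 1.846, Millford 1.481.
Jefferson allocation: Oakdale 5, Rivermont 5, Pinehurst 1, Claybrook 1, Stonebridge 2, Millford 1.
Every allocation lies between the lower and upper quota.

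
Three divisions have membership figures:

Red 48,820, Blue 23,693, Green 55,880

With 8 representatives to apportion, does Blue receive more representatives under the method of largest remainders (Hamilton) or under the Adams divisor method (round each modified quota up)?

Adams

Hamilton: Red 3, Blue 1, Green 4.
Adams: Red 3, Blue 2, Green 3.
Blue gets 1 under Hamilton and 2 under Adams.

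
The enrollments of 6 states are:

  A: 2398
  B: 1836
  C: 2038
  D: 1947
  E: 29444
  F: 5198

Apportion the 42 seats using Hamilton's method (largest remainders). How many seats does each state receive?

The standard divisor is 42861/42 ≈ 1020.5.
Standard quotas: A 2.3498, B 1.7991, C 1.9971, D 1.9079, E 28.8525, F 5.0936.
Lower quotas: A 2, B 1, C 1, D 1, E 28, F 5 (sum 38, leaving 4 seats).
Remainders in descending order: C 0.9971, D 0.9079, E 0.8525, B 0.7991, A 0.3498, F 0.0936.
The surplus seats go to C, D, E, B.

A=2, B=2, C=2, D=2, E=29, F=5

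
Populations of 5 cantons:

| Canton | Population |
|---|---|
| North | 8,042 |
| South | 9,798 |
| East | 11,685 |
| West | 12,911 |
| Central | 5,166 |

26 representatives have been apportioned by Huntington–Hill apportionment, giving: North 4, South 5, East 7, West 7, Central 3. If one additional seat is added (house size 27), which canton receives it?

North

Priority for the next seat is population ÷ (√(s·(s+1))).
Priorities: North 1798.246, South 1788.862, East 1561.474, West 1725.305, Central 1491.296.
Highest priority: North.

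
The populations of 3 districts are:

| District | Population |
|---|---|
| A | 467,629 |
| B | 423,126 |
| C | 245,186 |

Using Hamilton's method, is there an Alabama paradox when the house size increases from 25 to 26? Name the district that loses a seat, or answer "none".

C

At 25 seats: A 10, B 9, C 6.
At 26 seats: A 11, B 10, C 5.
C drops from 6 to 5.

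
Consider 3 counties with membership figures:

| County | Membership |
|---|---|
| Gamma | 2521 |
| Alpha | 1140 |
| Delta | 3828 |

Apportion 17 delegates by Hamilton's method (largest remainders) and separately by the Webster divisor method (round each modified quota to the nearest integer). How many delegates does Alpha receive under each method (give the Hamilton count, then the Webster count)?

Hamilton: Gamma 6, Alpha 2, Delta 9.
Webster: Gamma 6, Alpha 3, Delta 8.
Alpha gets 2 under Hamilton and 3 under Webster.

2 and 3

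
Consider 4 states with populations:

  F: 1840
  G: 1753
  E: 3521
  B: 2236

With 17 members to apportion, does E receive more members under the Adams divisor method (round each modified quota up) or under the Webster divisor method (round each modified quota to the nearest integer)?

Adams: F 4, G 3, E 6, B 4.
Webster: F 3, G 3, E 7, B 4.
E gets 6 under Adams and 7 under Webster.

Webster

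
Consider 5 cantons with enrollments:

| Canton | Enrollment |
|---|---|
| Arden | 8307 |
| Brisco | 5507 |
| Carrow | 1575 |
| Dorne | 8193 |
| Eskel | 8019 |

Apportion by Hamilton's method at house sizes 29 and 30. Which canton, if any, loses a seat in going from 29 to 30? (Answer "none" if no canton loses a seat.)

none

At 29 seats: Arden 8, Brisco 5, Carrow 1, Dorne 8, Eskel 7.
At 30 seats: Arden 8, Brisco 5, Carrow 1, Dorne 8, Eskel 8.
No canton's allocation decreased.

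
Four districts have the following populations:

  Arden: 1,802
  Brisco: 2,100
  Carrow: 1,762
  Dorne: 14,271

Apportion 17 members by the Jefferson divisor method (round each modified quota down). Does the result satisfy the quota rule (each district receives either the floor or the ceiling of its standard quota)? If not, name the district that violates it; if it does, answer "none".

none

Standard quotas: Arden 1.537, Brisco 1.791, Carrow 1.503, Dorne 12.170.
Jefferson allocation: Arden 1, Brisco 2, Carrow 1, Dorne 13.
Every allocation lies between the lower and upper quota.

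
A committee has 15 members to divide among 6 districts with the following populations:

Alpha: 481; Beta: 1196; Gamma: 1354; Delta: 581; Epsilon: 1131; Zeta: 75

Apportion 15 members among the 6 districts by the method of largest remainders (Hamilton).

Alpha: 1; Beta: 4; Gamma: 4; Delta: 2; Epsilon: 4; Zeta: 0

Standard divisor: 4818 ÷ 15 ≈ 321.2.
Standard quotas: Alpha 1.498, Beta 3.724, Gamma 4.215, Delta 1.809, Epsilon 3.521, Zeta 0.233.
Lower quotas: Alpha 1, Beta 3, Gamma 4, Delta 1, Epsilon 3, Zeta 0 (sum 12, leaving 3 seats).
Remainders in descending order: Delta 0.809, Beta 0.724, Epsilon 0.521, Alpha 0.498, Zeta 0.233, Gamma 0.215.
The surplus seats go to Delta, Beta, Epsilon.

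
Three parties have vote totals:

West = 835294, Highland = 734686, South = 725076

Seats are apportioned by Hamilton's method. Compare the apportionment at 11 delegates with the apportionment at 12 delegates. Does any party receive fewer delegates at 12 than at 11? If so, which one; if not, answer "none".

none

At 11 seats: West 4, Highland 4, South 3.
At 12 seats: West 4, Highland 4, South 4.
No party's allocation decreased.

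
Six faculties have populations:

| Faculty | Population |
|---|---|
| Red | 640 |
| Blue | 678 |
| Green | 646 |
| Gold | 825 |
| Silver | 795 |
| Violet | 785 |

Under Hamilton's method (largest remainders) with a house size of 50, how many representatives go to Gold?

10

Standard divisor: 4369 ÷ 50 ≈ 87.38.
Standard quotas: Red 7.324, Blue 7.759, Green 7.393, Gold 9.442, Silver 9.098, Violet 8.984.
Lower quotas: Red 7, Blue 7, Green 7, Gold 9, Silver 9, Violet 8 (sum 47, leaving 3 seats).
Remainders in descending order: Violet 0.984, Blue 0.759, Gold 0.442, Green 0.393, Red 0.324, Silver 0.098.
The surplus seats go to Violet, Blue, Gold.
Gold receives 10.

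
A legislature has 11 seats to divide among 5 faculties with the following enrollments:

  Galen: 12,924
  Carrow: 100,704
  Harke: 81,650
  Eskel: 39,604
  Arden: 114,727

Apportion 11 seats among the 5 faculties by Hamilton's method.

Galen 0; Carrow 3; Harke 3; Eskel 1; Arden 4

Standard divisor: 349609 ÷ 11 ≈ 31782.636.
Standard quotas: Galen 0.4066, Carrow 3.1685, Harke 2.5690, Eskel 1.2461, Arden 3.6097.
Lower quotas: Galen 0, Carrow 3, Harke 2, Eskel 1, Arden 3 (sum 9, leaving 2 seats).
Remainders in descending order: Arden 0.6097, Harke 0.5690, Galen 0.4066, Eskel 0.2461, Carrow 0.1685.
Largest remainders: Arden, Harke receive the extra seats.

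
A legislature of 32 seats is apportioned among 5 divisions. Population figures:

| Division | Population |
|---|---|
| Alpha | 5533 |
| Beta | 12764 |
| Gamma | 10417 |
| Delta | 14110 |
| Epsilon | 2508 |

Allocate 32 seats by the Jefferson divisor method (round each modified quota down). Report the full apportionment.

Alpha 4; Beta 9; Gamma 8; Delta 10; Epsilon 1

Standard divisor 45332/32 ≈ 1416.625; standard quotas: Alpha 3.906, Beta 9.010, Gamma 7.353, Delta 9.960, Epsilon 1.770.
Rounding down gives 3, 9, 7, 9, 1 = 29 seats, so the divisor must be adjusted.
With modified divisor 1290: modified quotas Alpha 4.289, Beta 9.895, Gamma 8.075, Delta 10.938, Epsilon 1.944.
Rounding down: Alpha 4, Beta 9, Gamma 8, Delta 10, Epsilon 1 (total 32).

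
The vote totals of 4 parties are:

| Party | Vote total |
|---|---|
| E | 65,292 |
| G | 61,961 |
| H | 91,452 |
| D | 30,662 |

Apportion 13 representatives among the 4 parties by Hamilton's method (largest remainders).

Total 249367; standard divisor 249367/13 ≈ 19182.077.
Standard quotas: E 3.4038, G 3.2302, H 4.7676, D 1.5985.
Lower quotas: E 3, G 3, H 4, D 1 (sum 11, leaving 2 seats).
Remainders in descending order: H 0.7676, D 0.5985, E 0.4038, G 0.2302.
The surplus seats go to H, D.

E=3, G=3, H=5, D=2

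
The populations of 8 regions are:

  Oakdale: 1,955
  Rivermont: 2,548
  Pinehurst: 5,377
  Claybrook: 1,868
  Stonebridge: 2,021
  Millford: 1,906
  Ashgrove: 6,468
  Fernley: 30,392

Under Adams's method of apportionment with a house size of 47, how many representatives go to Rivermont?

Standard divisor 52535/47 ≈ 1117.766; standard quotas: Oakdale 1.749, Rivermont 2.280, Pinehurst 4.810, Claybrook 1.671, Stonebridge 1.808, Millford 1.705, Ashgrove 5.787, Fernley 27.190.
Rounding up gives 2, 3, 5, 2, 2, 2, 6, 28 = 50 seats, so the divisor must be adjusted.
With modified divisor 1240: modified quotas Oakdale 1.577, Rivermont 2.055, Pinehurst 4.336, Claybrook 1.506, Stonebridge 1.630, Millford 1.537, Ashgrove 5.216, Fernley 24.510.
Rounding up: Oakdale 2, Rivermont 3, Pinehurst 5, Claybrook 2, Stonebridge 2, Millford 2, Ashgrove 6, Fernley 25 (total 47).
Rivermont receives 3.

3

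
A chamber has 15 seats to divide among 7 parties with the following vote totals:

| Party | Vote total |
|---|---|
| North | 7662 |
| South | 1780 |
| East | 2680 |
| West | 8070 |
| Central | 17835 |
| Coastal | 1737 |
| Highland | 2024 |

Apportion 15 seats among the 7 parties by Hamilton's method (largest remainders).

North: 3, South: 1, East: 1, West: 3, Central: 6, Coastal: 0, Highland: 1

Total 41788; standard divisor 41788/15 ≈ 2785.867.
Standard quotas: North 2.7503, South 0.6389, East 0.9620, West 2.8968, Central 6.4020, Coastal 0.6235, Highland 0.7265.
Lower quotas: North 2, South 0, East 0, West 2, Central 6, Coastal 0, Highland 0 (sum 10, leaving 5 seats).
Remainders in descending order: East 0.9620, West 0.8968, North 0.7503, Highland 0.7265, South 0.6389, Coastal 0.6235, Central 0.4020.
The surplus seats go to East, West, North, Highland, South.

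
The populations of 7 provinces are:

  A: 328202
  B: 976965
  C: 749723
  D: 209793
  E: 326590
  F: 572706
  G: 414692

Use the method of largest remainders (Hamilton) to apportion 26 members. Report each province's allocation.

Total 3578671; standard divisor 3578671/26 ≈ 137641.192.
Standard quotas: A 2.3845, B 7.0979, C 5.4469, D 1.5242, E 2.3728, F 4.1609, G 3.0128.
Lower quotas: A 2, B 7, C 5, D 1, E 2, F 4, G 3 (sum 24, leaving 2 seats).
Remainders in descending order: D 0.5242, C 0.4469, A 0.3845, E 0.3728, F 0.1609, B 0.0979, G 0.0128.
The surplus seats go to D, C.

A 2, B 7, C 6, D 2, E 2, F 4, G 3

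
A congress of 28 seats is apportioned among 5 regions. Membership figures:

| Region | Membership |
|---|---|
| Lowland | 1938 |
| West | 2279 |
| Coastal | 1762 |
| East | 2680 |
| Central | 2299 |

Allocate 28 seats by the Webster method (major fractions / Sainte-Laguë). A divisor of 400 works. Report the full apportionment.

With modified divisor 400: modified quotas Lowland 4.845, West 5.697, Coastal 4.405, East 6.700, Central 5.747.
Rounding to the nearest integer: Lowland 5, West 6, Coastal 4, East 7, Central 6 (total 28).

Lowland 5; West 6; Coastal 4; East 7; Central 6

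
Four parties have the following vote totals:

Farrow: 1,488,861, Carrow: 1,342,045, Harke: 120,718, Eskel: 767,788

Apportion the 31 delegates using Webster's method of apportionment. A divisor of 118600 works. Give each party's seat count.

Farrow 13; Carrow 11; Harke 1; Eskel 6

With modified divisor 118600: modified quotas Farrow 12.554, Carrow 11.316, Harke 1.018, Eskel 6.474.
Rounding to the nearest integer: Farrow 13, Carrow 11, Harke 1, Eskel 6 (total 31).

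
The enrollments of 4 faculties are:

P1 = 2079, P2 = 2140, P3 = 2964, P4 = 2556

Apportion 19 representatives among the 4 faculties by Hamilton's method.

P1 4, P2 4, P3 6, P4 5

Total 9739; standard divisor 9739/19 ≈ 512.579.
Standard quotas: P1 4.056, P2 4.175, P3 5.783, P4 4.987.
Lower quotas: P1 4, P2 4, P3 5, P4 4 (sum 17, leaving 2 seats).
Remainders in descending order: P4 0.987, P3 0.783, P2 0.175, P1 0.056.
Largest remainders: P4, P3 receive the extra seats.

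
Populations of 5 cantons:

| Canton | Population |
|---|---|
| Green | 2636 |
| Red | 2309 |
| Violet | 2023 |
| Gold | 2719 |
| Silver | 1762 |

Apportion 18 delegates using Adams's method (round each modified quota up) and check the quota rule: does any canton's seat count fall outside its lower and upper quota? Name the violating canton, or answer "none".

Standard quotas: Green 4.144, Red 3.630, Violet 3.181, Gold 4.275, Silver 2.770.
Adams allocation: Green 4, Red 4, Violet 3, Gold 4, Silver 3.
Every allocation lies between the lower and upper quota.

none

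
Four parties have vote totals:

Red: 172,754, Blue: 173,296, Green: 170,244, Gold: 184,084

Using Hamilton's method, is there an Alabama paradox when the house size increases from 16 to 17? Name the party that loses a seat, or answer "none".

At 16 seats: Red 4, Blue 4, Green 4, Gold 4.
At 17 seats: Red 4, Blue 4, Green 4, Gold 5.
No party's allocation decreased.

none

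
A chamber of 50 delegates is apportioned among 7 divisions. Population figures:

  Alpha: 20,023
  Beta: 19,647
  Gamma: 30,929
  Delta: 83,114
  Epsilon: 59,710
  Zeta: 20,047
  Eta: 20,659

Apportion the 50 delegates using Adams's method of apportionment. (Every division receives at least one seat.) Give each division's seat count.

Alpha: 4, Beta: 4, Gamma: 6, Delta: 16, Epsilon: 12, Zeta: 4, Eta: 4

Standard divisor 254129/50 ≈ 5082.58; standard quotas: Alpha 3.940, Beta 3.866, Gamma 6.085, Delta 16.353, Epsilon 11.748, Zeta 3.944, Eta 4.065.
Rounding up gives 4, 4, 7, 17, 12, 4, 5 = 53 seats, so the divisor must be adjusted.
With modified divisor 5300: modified quotas Alpha 3.778, Beta 3.707, Gamma 5.836, Delta 15.682, Epsilon 11.266, Zeta 3.782, Eta 3.898.
Rounding up: Alpha 4, Beta 4, Gamma 6, Delta 16, Epsilon 12, Zeta 4, Eta 4 (total 50).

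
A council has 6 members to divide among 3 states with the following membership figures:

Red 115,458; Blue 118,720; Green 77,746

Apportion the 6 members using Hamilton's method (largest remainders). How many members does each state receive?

Standard divisor: 311924 ÷ 6 ≈ 51987.333.
Standard quotas: Red 2.2209, Blue 2.2836, Green 1.4955.
Lower quotas: Red 2, Blue 2, Green 1 (sum 5, leaving 1 seat).
Remainders in descending order: Green 0.4955, Blue 0.2836, Red 0.2209.
Largest remainder: Green receives the extra seat.

Red 2, Blue 2, Green 2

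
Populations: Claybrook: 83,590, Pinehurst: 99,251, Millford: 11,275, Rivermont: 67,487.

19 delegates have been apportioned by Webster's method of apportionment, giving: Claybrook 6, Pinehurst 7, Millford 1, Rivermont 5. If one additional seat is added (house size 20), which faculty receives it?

Pinehurst

Priority for the next seat is population ÷ (current seats + 0.5).
Priorities: Claybrook 12860.000, Pinehurst 13233.467, Millford 7516.667, Rivermont 12270.364.
Highest priority: Pinehurst.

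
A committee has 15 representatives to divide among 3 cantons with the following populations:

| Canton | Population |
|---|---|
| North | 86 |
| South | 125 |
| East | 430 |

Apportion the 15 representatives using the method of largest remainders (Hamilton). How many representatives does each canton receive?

Total 641; standard divisor 641/15 ≈ 42.733.
Standard quotas: North 2.012, South 2.925, East 10.062.
Lower quotas: North 2, South 2, East 10 (sum 14, leaving 1 seat).
Remainders in descending order: South 0.925, East 0.062, North 0.012.
The surplus seat goes to South.

North: 2; South: 3; East: 10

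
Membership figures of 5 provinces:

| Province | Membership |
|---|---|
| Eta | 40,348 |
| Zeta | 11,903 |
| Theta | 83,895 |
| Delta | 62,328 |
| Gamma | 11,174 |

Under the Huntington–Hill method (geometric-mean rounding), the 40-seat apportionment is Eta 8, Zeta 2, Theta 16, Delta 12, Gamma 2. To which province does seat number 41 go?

Priority for the next seat is population ÷ (√(s·(s+1))).
Priorities: Eta 4755.057, Zeta 4859.379, Theta 5086.882, Delta 4990.234, Gamma 4561.766.
Highest priority: Theta.

Theta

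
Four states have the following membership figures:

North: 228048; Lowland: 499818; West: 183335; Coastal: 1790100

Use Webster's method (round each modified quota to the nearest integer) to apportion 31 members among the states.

Standard divisor 2701301/31 ≈ 87138.742; standard quotas: North 2.617, Lowland 5.736, West 2.104, Coastal 20.543.
Rounding to the nearest integer gives 3, 6, 2, 21 = 32 seats, so the divisor must be adjusted.
With modified divisor 89100: modified quotas North 2.559, Lowland 5.610, West 2.058, Coastal 20.091.
Rounding to the nearest integer: North 3, Lowland 6, West 2, Coastal 20 (total 31).

North: 3; Lowland: 6; West: 2; Coastal: 20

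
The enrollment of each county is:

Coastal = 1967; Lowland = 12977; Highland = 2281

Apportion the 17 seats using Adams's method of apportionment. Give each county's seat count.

Coastal: 2; Lowland: 12; Highland: 3

Standard divisor 17225/17 ≈ 1013.235; standard quotas: Coastal 1.941, Lowland 12.807, Highland 2.251.
Rounding up gives 2, 13, 3 = 18 seats, so the divisor must be adjusted.
With modified divisor 1100: modified quotas Coastal 1.788, Lowland 11.797, Highland 2.074.
Rounding up: Coastal 2, Lowland 12, Highland 3 (total 17).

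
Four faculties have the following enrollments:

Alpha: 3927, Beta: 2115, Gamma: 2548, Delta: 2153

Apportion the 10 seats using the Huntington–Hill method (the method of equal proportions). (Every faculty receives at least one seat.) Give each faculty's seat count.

With divisor 1087: modified quotas Alpha 3.613, Beta 1.946, Gamma 2.344, Delta 1.981.
Geometric-mean thresholds: Alpha √(3·4)=3.464, Beta √(1·2)=1.414, Gamma √(2·3)=2.449, Delta √(1·2)=1.414.
Each quota rounded against its threshold gives Alpha 4, Beta 2, Gamma 2, Delta 2 (total 10).

Alpha: 4; Beta: 2; Gamma: 2; Delta: 2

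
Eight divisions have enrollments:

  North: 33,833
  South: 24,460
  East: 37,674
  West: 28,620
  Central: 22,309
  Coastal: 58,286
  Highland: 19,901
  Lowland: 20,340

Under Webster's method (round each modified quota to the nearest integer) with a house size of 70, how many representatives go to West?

Standard divisor 245423/70 ≈ 3506.043; standard quotas: North 9.650, South 6.977, East 10.745, West 8.163, Central 6.363, Coastal 16.624, Highland 5.676, Lowland 5.801.
Rounding to the nearest integer gives 10, 7, 11, 8, 6, 17, 6, 6 = 71 seats, so the divisor must be adjusted.
With modified divisor 3550: modified quotas North 9.530, South 6.890, East 10.612, West 8.062, Central 6.284, Coastal 16.419, Highland 5.606, Lowland 5.730.
Rounding to the nearest integer: North 10, South 7, East 11, West 8, Central 6, Coastal 16, Highland 6, Lowland 6 (total 70).
West receives 8.

8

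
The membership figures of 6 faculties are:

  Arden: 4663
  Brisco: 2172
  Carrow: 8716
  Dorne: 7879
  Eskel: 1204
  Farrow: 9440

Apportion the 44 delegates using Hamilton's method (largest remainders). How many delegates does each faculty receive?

Standard divisor: 34074 ÷ 44 ≈ 774.409.
Standard quotas: Arden 6.0214, Brisco 2.8047, Carrow 11.2550, Dorne 10.1742, Eskel 1.5547, Farrow 12.1899.
Lower quotas: Arden 6, Brisco 2, Carrow 11, Dorne 10, Eskel 1, Farrow 12 (sum 42, leaving 2 seats).
Remainders in descending order: Brisco 0.8047, Eskel 0.5547, Carrow 0.2550, Farrow 0.1899, Dorne 0.1742, Arden 0.0214.
The surplus seats go to Brisco, Eskel.

Arden 6, Brisco 3, Carrow 11, Dorne 10, Eskel 2, Farrow 12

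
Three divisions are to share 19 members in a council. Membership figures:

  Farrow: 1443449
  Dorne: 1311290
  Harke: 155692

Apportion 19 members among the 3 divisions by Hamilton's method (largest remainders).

Farrow 9; Dorne 9; Harke 1

The standard divisor is 2910431/19 ≈ 153180.579.
Standard quotas: Farrow 9.4232, Dorne 8.5604, Harke 1.0164.
Lower quotas: Farrow 9, Dorne 8, Harke 1 (sum 18, leaving 1 seat).
Remainders in descending order: Dorne 0.5604, Farrow 0.4232, Harke 0.0164.
Largest remainder: Dorne receives the extra seat.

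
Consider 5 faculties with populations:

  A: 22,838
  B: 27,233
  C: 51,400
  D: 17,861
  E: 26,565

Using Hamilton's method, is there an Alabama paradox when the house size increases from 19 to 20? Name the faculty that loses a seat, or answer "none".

At 19 seats: A 3, B 4, C 7, D 2, E 3.
At 20 seats: A 3, B 4, C 7, D 2, E 4.
No faculty's allocation decreased.

none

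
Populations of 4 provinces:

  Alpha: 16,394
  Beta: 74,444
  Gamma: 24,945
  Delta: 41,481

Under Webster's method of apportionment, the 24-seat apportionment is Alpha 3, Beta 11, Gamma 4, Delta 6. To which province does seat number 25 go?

Beta

Priority for the next seat is population ÷ (current seats + 0.5).
Priorities: Alpha 4684.000, Beta 6473.391, Gamma 5543.333, Delta 6381.692.
Highest priority: Beta.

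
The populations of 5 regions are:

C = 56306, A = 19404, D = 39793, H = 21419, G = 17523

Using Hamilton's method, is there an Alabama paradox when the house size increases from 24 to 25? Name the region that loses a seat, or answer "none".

At 24 seats: C 9, A 3, D 6, H 3, G 3.
At 25 seats: C 9, A 3, D 6, H 4, G 3.
No region's allocation decreased.

none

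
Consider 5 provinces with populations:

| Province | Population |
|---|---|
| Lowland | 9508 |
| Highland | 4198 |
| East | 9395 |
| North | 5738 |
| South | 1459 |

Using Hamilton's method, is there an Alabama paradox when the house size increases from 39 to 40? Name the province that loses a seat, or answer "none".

Highland

At 39 seats: Lowland 12, Highland 6, East 12, North 7, South 2.
At 40 seats: Lowland 13, Highland 5, East 12, North 8, South 2.
Highland drops from 6 to 5.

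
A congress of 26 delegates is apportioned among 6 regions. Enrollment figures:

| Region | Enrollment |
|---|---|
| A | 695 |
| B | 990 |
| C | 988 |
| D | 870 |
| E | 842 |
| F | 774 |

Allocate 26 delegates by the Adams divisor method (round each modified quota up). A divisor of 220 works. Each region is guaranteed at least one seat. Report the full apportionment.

With modified divisor 220: modified quotas A 3.159, B 4.500, C 4.491, D 3.955, E 3.827, F 3.518.
Rounding up: A 4, B 5, C 5, D 4, E 4, F 4 (total 26).

A 4; B 5; C 5; D 4; E 4; F 4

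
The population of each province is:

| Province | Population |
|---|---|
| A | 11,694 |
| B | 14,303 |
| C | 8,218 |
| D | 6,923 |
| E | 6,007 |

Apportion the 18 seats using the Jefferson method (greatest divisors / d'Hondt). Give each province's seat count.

A: 5, B: 6, C: 3, D: 2, E: 2

Standard divisor 47145/18 ≈ 2619.167; standard quotas: A 4.465, B 5.461, C 3.138, D 2.643, E 2.293.
Rounding down gives 4, 5, 3, 2, 2 = 16 seats, so the divisor must be adjusted.
With modified divisor 2323.2: modified quotas A 5.034, B 6.157, C 3.537, D 2.980, E 2.586.
Rounding down: A 5, B 6, C 3, D 2, E 2 (total 18).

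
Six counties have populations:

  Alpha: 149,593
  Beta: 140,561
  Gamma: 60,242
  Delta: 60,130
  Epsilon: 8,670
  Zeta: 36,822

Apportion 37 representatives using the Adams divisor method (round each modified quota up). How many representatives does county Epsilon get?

Standard divisor 456018/37 ≈ 12324.811; standard quotas: Alpha 12.138, Beta 11.405, Gamma 4.888, Delta 4.879, Epsilon 0.703, Zeta 2.988.
Rounding up gives 13, 12, 5, 5, 1, 3 = 39 seats, so the divisor must be adjusted.
With modified divisor 13200: modified quotas Alpha 11.333, Beta 10.649, Gamma 4.564, Delta 4.555, Epsilon 0.657, Zeta 2.790.
Rounding up: Alpha 12, Beta 11, Gamma 5, Delta 5, Epsilon 1, Zeta 3 (total 37).
Epsilon receives 1.

1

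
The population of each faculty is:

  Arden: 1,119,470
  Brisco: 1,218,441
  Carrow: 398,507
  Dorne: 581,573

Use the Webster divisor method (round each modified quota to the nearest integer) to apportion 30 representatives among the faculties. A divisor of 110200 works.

Arden 10, Brisco 11, Carrow 4, Dorne 5

With modified divisor 110200: modified quotas Arden 10.159, Brisco 11.057, Carrow 3.616, Dorne 5.277.
Rounding to the nearest integer: Arden 10, Brisco 11, Carrow 4, Dorne 5 (total 30).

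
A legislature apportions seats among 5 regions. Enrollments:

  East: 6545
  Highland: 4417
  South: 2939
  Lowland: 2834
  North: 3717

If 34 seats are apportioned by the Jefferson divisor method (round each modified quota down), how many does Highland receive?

7

Standard divisor 20452/34 ≈ 601.529; standard quotas: East 10.881, Highland 7.343, South 4.886, Lowland 4.711, North 6.179.
Rounding down gives 10, 7, 4, 4, 6 = 31 seats, so the divisor must be adjusted.
With modified divisor 560: modified quotas East 11.688, Highland 7.888, South 5.248, Lowland 5.061, North 6.638.
Rounding down: East 11, Highland 7, South 5, Lowland 5, North 6 (total 34).
Highland receives 7.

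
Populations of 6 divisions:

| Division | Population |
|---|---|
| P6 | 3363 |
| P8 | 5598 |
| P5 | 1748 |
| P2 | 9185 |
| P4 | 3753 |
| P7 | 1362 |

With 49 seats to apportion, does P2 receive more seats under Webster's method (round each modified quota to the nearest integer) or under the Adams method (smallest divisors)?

Webster

Webster: P6 7, P8 11, P5 3, P2 18, P4 7, P7 3.
Adams: P6 7, P8 11, P5 4, P2 17, P4 7, P7 3.
P2 gets 18 under Webster and 17 under Adams.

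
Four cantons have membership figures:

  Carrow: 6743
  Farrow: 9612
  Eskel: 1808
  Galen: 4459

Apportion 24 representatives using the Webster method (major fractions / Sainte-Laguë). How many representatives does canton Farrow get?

10

Standard divisor 22622/24 ≈ 942.583; standard quotas: Carrow 7.154, Farrow 10.198, Eskel 1.918, Galen 4.731.
Rounding to the nearest integer gives Carrow 7, Farrow 10, Eskel 2, Galen 5 — total 24, matching the house size, so no adjustment is needed.
Farrow receives 10.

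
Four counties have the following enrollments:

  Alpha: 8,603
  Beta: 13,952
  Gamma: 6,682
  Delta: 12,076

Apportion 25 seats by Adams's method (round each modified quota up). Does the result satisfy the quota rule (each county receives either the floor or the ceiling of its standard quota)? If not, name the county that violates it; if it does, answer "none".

Standard quotas: Alpha 5.206, Beta 8.443, Gamma 4.044, Delta 7.308.
Adams allocation: Alpha 5, Beta 9, Gamma 4, Delta 7.
Every allocation lies between the lower and upper quota.

none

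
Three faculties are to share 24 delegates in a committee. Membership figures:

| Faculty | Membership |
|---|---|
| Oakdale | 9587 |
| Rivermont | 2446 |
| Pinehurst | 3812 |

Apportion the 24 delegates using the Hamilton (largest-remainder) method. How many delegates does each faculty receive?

Oakdale 14, Rivermont 4, Pinehurst 6

The standard divisor is 15845/24 ≈ 660.208.
Standard quotas: Oakdale 14.5212, Rivermont 3.7049, Pinehurst 5.7739.
Lower quotas: Oakdale 14, Rivermont 3, Pinehurst 5 (sum 22, leaving 2 seats).
Remainders in descending order: Pinehurst 0.7739, Rivermont 0.7049, Oakdale 0.5212.
Largest remainders: Pinehurst, Rivermont receive the extra seats.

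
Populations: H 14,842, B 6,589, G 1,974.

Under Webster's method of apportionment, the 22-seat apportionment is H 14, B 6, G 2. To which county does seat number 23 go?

Priority for the next seat is population ÷ (current seats + 0.5).
Priorities: H 1023.586, B 1013.692, G 789.600.
Highest priority: H.

H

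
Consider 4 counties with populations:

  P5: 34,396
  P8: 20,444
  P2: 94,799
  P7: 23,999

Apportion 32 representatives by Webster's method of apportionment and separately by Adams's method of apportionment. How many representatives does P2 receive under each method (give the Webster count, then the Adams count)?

Webster: P5 6, P8 4, P2 18, P7 4.
Adams: P5 6, P8 4, P2 17, P7 5.
P2 gets 18 under Webster and 17 under Adams.

18 and 17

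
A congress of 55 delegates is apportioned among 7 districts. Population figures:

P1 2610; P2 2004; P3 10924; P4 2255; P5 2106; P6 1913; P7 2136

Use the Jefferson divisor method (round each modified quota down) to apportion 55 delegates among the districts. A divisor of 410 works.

With modified divisor 410: modified quotas P1 6.366, P2 4.888, P3 26.644, P4 5.500, P5 5.137, P6 4.666, P7 5.210.
Rounding down: P1 6, P2 4, P3 26, P4 5, P5 5, P6 4, P7 5 (total 55).

P1 6; P2 4; P3 26; P4 5; P5 5; P6 4; P7 5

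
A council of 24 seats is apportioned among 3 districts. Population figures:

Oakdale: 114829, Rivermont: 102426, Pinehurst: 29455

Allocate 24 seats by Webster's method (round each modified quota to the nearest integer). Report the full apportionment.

Standard divisor 246710/24 ≈ 10279.583; standard quotas: Oakdale 11.171, Rivermont 9.964, Pinehurst 2.865.
Rounding to the nearest integer gives Oakdale 11, Rivermont 10, Pinehurst 3 — total 24, matching the house size, so no adjustment is needed.

Oakdale=11, Rivermont=10, Pinehurst=3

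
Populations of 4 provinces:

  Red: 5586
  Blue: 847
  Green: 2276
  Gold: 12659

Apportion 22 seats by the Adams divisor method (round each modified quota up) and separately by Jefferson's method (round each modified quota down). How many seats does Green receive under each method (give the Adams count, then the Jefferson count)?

3 and 2

Adams: Red 6, Blue 1, Green 3, Gold 12.
Jefferson: Red 6, Blue 0, Green 2, Gold 14.
Green gets 3 under Adams and 2 under Jefferson.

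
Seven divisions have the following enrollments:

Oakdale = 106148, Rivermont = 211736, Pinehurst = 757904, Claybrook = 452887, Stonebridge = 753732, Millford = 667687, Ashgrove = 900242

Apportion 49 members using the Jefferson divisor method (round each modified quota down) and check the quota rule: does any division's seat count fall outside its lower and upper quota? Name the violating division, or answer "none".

Standard quotas: Oakdale 1.351, Rivermont 2.695, Pinehurst 9.645, Claybrook 5.764, Stonebridge 9.592, Millford 8.497, Ashgrove 11.457.
Jefferson allocation: Oakdale 1, Rivermont 2, Pinehurst 10, Claybrook 6, Stonebridge 10, Millford 8, Ashgrove 12.
Every allocation lies between the lower and upper quota.

none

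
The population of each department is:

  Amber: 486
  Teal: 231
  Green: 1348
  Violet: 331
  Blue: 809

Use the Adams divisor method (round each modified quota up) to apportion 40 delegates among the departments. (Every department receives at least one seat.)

Standard divisor 3205/40 ≈ 80.125; standard quotas: Amber 6.066, Teal 2.883, Green 16.824, Violet 4.131, Blue 10.097.
Rounding up gives 7, 3, 17, 5, 11 = 43 seats, so the divisor must be adjusted.
With modified divisor 84: modified quotas Amber 5.786, Teal 2.750, Green 16.048, Violet 3.940, Blue 9.631.
Rounding up: Amber 6, Teal 3, Green 17, Violet 4, Blue 10 (total 40).

Amber: 6, Teal: 3, Green: 17, Violet: 4, Blue: 10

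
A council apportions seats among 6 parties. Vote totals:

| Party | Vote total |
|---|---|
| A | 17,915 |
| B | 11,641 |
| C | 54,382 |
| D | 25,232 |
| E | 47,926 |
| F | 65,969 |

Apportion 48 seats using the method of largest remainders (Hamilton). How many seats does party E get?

10

Total 223065; standard divisor 223065/48 ≈ 4647.188.
Standard quotas: A 3.8550, B 2.5050, C 11.7021, D 5.4295, E 10.3129, F 14.1955.
Lower quotas: A 3, B 2, C 11, D 5, E 10, F 14 (sum 45, leaving 3 seats).
Remainders in descending order: A 0.8550, C 0.7021, B 0.5050, D 0.4295, E 0.3129, F 0.1955.
Largest remainders: A, C, B receive the extra seats.
E receives 10.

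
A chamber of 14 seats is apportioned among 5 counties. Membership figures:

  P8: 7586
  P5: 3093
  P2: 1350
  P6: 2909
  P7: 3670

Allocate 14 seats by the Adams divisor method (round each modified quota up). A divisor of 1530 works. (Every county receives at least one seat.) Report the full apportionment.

P8: 5, P5: 3, P2: 1, P6: 2, P7: 3

With modified divisor 1530: modified quotas P8 4.958, P5 2.022, P2 0.882, P6 1.901, P7 2.399.
Rounding up: P8 5, P5 3, P2 1, P6 2, P7 3 (total 14).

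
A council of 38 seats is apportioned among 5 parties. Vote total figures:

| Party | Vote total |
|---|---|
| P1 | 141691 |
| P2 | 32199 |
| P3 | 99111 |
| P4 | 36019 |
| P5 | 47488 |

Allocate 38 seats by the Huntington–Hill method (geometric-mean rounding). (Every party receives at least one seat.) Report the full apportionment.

With divisor 9372: modified quotas P1 15.119, P2 3.436, P3 10.575, P4 3.843, P5 5.067.
Geometric-mean thresholds: P1 √(15·16)=15.492, P2 √(3·4)=3.464, P3 √(10·11)=10.488, P4 √(3·4)=3.464, P5 √(5·6)=5.477.
Each quota rounded against its threshold gives P1 15, P2 3, P3 11, P4 4, P5 5 (total 38).

P1 15, P2 3, P3 11, P4 4, P5 5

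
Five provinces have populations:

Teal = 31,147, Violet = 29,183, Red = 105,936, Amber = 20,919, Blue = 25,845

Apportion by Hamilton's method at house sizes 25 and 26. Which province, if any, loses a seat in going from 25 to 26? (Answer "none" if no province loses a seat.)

Amber

At 25 seats: Teal 4, Violet 3, Red 12, Amber 3, Blue 3.
At 26 seats: Teal 4, Violet 4, Red 13, Amber 2, Blue 3.
Amber drops from 3 to 2.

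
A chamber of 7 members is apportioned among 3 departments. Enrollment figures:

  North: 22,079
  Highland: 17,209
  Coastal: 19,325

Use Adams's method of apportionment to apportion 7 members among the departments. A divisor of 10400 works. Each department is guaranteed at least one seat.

With modified divisor 10400: modified quotas North 2.123, Highland 1.655, Coastal 1.858.
Rounding up: North 3, Highland 2, Coastal 2 (total 7).

North 3; Highland 2; Coastal 2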